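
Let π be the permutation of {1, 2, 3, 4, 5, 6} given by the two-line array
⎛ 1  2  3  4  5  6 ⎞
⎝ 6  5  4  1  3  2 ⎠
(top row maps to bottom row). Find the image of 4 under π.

1

The entry below 4 in the array is 1, so π(4) = 1.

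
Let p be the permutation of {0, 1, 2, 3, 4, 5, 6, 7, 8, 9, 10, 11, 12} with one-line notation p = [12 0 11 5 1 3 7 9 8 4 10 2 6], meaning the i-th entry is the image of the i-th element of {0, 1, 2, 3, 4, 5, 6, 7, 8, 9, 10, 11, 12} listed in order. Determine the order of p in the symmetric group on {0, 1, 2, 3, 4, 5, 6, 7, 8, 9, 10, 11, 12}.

The disjoint-cycle form of p has cycle lengths 7, 2, 2, 1, 1.
The order is lcm(7, 2, 2) = 14.

14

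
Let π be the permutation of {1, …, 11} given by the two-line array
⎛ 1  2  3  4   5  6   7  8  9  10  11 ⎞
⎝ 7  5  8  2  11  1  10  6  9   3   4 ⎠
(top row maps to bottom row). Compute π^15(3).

Tracing 3 → 8 → … returns to 3 after 6 steps, so 3 lies in a 6-cycle (1 7 10 3 8 6).
Powers repeat with period 6 on this cycle, and 15 mod 6 = 3, so π^15(3) = π^3(3).
Advancing 3 steps from 3: 3 → 8 → 6 → 1.

1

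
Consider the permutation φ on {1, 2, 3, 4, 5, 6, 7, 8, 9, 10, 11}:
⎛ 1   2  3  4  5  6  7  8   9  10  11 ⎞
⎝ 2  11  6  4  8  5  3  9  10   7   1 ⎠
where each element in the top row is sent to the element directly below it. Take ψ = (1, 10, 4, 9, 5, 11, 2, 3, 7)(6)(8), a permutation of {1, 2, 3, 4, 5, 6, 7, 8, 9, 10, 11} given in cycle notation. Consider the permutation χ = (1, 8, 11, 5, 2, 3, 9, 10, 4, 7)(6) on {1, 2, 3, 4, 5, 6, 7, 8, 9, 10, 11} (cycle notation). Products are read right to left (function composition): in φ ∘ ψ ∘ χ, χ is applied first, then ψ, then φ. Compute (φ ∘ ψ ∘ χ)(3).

(φ ∘ ψ ∘ χ)(3) = φ(ψ(χ(3))). χ(3) = 9, then ψ(9) = 5, then φ(5) = 8, so the result is 8.

8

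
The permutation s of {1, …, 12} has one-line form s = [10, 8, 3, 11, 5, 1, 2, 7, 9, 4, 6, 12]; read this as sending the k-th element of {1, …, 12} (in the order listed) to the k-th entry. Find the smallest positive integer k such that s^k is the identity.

The disjoint-cycle form of s has cycle lengths 5, 3, 1, 1, 1, 1.
The order of s is the least common multiple of its cycle lengths: lcm(5, 3) = 15.

15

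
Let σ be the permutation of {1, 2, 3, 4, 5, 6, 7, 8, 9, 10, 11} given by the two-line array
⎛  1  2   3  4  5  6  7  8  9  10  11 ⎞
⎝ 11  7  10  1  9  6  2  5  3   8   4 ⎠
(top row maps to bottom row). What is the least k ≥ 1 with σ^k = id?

The disjoint-cycle form of σ has cycle lengths 5, 3, 2, 1.
Since disjoint cycles commute, ord(σ) = lcm(5, 3, 2) = 30.

30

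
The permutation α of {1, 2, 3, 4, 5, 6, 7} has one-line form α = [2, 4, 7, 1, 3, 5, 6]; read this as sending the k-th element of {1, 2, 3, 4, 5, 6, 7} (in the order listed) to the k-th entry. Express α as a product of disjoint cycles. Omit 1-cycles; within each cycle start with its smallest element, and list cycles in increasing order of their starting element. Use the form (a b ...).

Start at 1 and follow images: 1 → 2 → 4 → 1, giving the cycle (1 2 4).
Repeating from the next unused element and collecting all non-trivial cycles gives (1 2 4)(3 7 6 5).

(1 2 4)(3 7 6 5)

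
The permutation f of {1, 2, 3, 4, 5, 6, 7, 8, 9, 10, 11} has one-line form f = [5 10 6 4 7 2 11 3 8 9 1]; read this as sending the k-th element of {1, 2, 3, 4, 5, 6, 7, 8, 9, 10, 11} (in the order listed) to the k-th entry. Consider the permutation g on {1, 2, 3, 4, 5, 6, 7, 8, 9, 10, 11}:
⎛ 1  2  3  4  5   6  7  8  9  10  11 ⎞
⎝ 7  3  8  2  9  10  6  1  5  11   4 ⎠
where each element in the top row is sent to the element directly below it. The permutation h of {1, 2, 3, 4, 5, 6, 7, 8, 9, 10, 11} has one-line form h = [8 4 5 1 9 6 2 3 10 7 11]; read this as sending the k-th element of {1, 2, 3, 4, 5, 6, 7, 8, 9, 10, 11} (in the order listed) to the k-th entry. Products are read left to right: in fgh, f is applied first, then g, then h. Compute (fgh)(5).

Chase 5: f(5) = 7; g(7) = 6; h(6) = 6. Hence (fgh)(5) = 6.

6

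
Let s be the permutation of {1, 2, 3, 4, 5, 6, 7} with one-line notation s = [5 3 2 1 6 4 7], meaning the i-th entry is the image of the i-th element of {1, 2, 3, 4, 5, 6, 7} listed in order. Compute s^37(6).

Tracing 6 → 4 → … returns to 6 after 4 steps, so 6 lies in a 4-cycle (1, 5, 6, 4).
On a 4-cycle, s^4 is the identity, so s^37 = s^1 there (37 ≡ 1 mod 4).
Stepping 1 place around the cycle: 6 → 4.

4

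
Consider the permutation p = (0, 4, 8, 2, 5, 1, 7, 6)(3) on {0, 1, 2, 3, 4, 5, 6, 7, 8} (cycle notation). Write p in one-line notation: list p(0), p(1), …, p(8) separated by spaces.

Each element maps to the next entry in its cycle (wrapping to the front): 0→4, 1→7, 2→5, 3→3, 4→8, 5→1, 6→0, 7→6, 8→2.
Listing these in domain order gives 4 7 5 3 8 1 0 6 2.

4 7 5 3 8 1 0 6 2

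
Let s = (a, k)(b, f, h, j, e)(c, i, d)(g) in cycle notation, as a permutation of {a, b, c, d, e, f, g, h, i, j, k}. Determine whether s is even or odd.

odd

The cycle lengths are 5, 3, 2, 1.
A cycle of length ℓ contributes ℓ−1 transpositions, so s is a product of 4 + 2 + 1 = 7 transpositions — odd.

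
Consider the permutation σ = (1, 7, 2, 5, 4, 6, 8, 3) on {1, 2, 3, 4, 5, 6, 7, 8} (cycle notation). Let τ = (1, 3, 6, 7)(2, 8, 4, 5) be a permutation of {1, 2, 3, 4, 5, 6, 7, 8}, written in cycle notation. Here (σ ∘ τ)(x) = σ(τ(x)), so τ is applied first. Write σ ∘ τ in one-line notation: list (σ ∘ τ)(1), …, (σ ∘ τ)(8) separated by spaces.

(σ ∘ τ)(x) = σ(τ(x)). Computing each image: σ(τ(1)) = σ(3) = 1, σ(τ(2)) = σ(8) = 3, σ(τ(3)) = σ(6) = 8, σ(τ(4)) = σ(5) = 4, σ(τ(5)) = σ(2) = 5, σ(τ(6)) = σ(7) = 2, σ(τ(7)) = σ(1) = 7, σ(τ(8)) = σ(4) = 6.
Hence σ ∘ τ = [1 3 8 4 5 2 7 6].

1 3 8 4 5 2 7 6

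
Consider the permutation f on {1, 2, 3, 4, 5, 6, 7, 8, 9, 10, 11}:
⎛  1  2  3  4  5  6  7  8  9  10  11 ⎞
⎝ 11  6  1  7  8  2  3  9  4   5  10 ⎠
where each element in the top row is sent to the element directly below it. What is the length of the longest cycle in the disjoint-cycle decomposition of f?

9

Decomposing into disjoint cycles gives (1, 11, 10, 5, 8, 9, 4, 7, 3)(2, 6); the longest has length 9.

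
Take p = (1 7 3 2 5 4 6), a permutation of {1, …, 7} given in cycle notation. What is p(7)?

In the cycle (1 7 3 2 5 4 6), 7 is followed by 3, so p(7) = 3.

3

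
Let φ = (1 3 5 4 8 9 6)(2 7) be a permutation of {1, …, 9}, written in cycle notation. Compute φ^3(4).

4 lies in the 7-cycle (1 3 5 4 8 9 6).
Advancing 3 steps from 4: 4 → 8 → 9 → 6.

6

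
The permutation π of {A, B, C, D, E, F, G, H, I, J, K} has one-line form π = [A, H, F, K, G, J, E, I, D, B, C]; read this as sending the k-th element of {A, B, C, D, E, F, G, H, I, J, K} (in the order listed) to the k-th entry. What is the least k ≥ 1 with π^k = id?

Writing π as disjoint cycles, the cycle lengths are 8, 2, 1.
Since disjoint cycles commute, ord(π) = lcm(8, 2) = 8.

8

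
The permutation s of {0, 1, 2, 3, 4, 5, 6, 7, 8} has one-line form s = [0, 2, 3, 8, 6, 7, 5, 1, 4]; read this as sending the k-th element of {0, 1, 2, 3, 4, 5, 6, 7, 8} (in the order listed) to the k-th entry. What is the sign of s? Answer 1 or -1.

-1

In disjoint-cycle form the cycle lengths are 8, 1.
A cycle is odd iff its length is even; s has 1 even-length cycle, so sgn(s) = (−1)^1 and s is odd.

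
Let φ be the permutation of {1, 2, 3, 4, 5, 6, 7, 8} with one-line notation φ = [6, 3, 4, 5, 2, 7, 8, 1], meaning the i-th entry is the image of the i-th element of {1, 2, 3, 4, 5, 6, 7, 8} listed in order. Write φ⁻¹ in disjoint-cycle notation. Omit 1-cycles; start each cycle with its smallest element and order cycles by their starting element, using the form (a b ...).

The cycle decomposition of φ is (1 6 7 8)(2 3 4 5).
Reversing each cycle (and rotating so the smallest element leads) gives φ⁻¹ = (1 8 7 6)(2 5 4 3).

(1 8 7 6)(2 5 4 3)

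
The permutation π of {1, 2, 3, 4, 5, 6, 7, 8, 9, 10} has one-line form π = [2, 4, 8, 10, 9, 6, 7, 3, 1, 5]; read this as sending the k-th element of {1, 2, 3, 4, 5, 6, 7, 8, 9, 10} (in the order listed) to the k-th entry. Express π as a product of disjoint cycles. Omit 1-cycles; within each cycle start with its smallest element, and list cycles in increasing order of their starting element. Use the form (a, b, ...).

From 1: 1 → 2 → 4 → 10 → 5 → 9 → 1, closing the cycle (1, 2, 4, 10, 5, 9).
Continuing from each remaining unvisited element yields (1, 2, 4, 10, 5, 9)(3, 8).

(1, 2, 4, 10, 5, 9)(3, 8)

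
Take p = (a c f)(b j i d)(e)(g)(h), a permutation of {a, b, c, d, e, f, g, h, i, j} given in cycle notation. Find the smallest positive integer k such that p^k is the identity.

The disjoint cycles have lengths 4, 3, 1, 1, 1.
The order is lcm(4, 3) = 12.

12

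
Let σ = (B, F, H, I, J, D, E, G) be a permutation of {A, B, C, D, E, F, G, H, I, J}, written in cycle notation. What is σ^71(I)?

H

I lies in the 8-cycle (B, F, H, I, J, D, E, G).
Powers repeat with period 8 on this cycle, and 71 mod 8 = 7, so σ^71(I) = σ^7(I).
Stepping 7 places around the cycle: I → J → D → E → G → B → F → H.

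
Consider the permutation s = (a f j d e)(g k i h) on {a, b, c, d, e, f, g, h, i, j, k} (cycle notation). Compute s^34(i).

i lies in the 4-cycle (g k i h).
Since the cycle has length 4, s^34 acts on it the same as s^2 (34 mod 4 = 2).
Advancing 2 steps from i: i → h → g.

g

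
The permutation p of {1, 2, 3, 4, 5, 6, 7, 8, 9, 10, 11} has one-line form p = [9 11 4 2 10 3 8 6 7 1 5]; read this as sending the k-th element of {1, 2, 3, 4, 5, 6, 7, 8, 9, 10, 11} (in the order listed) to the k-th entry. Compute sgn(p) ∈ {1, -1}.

1

In disjoint-cycle form the cycle lengths are 11.
A cycle of length ℓ contributes ℓ−1 transpositions, so p is a product of 10 transpositions — even.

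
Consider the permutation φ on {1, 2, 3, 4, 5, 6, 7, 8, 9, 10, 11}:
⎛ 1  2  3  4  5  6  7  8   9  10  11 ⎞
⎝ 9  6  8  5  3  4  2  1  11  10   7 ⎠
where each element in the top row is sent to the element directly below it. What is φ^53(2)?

5

Tracing 2 → 6 → … returns to 2 after 10 steps, so 2 lies in a 10-cycle (1, 9, 11, 7, 2, 6, 4, 5, 3, 8).
Powers repeat with period 10 on this cycle, and 53 mod 10 = 3, so φ^53(2) = φ^3(2).
Stepping 3 places around the cycle: 2 → 6 → 4 → 5.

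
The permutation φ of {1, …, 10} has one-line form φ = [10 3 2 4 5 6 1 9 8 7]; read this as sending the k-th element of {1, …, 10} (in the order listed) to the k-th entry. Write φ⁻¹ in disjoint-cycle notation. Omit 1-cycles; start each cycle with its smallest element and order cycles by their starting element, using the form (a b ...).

The cycle decomposition of φ is (1 10 7)(2 3)(8 9).
Reversing each cycle (and rotating so the smallest element leads) gives φ⁻¹ = (1 7 10)(2 3)(8 9).

(1 7 10)(2 3)(8 9)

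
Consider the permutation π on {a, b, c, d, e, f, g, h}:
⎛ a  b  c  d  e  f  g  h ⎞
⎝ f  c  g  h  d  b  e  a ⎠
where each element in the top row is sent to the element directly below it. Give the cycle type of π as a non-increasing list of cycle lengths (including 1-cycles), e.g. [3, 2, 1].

[8]

The disjoint cycles are (a f b c g e d h), with lengths 8 in non-increasing order.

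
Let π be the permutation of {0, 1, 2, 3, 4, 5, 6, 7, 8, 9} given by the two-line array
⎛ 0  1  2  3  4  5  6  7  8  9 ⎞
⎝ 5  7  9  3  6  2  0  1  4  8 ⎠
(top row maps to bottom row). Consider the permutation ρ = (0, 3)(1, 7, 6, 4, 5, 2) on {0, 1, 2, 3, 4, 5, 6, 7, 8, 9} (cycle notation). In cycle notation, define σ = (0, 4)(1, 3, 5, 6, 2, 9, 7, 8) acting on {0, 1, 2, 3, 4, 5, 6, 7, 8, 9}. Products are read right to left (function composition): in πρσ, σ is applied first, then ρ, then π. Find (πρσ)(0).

Apply the permutations in order: σ(0) = 4, then ρ(4) = 5, then π(5) = 2. So (πρσ)(0) = 2.

2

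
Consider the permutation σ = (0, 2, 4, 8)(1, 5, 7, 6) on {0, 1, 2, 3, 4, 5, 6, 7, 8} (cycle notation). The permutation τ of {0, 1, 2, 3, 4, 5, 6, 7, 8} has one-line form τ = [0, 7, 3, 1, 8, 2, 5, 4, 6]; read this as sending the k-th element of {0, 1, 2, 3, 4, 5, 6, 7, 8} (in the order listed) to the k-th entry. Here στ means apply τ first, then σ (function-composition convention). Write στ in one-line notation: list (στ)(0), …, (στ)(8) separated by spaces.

2 6 3 5 0 4 7 8 1

(στ)(x) = σ(τ(x)). Computing each image: σ(τ(0)) = σ(0) = 2, σ(τ(1)) = σ(7) = 6, σ(τ(2)) = σ(3) = 3, σ(τ(3)) = σ(1) = 5, σ(τ(4)) = σ(8) = 0, σ(τ(5)) = σ(2) = 4, σ(τ(6)) = σ(5) = 7, σ(τ(7)) = σ(4) = 8, σ(τ(8)) = σ(6) = 1.
Hence στ = [2 6 3 5 0 4 7 8 1].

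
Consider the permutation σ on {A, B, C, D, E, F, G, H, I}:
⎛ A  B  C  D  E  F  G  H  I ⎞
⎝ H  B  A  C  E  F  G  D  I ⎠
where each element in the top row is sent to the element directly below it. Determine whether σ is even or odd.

odd

In disjoint-cycle form the cycle lengths are 4, 1, 1, 1, 1, 1.
A cycle is odd iff its length is even; σ has 1 even-length cycle, so sgn(σ) = (−1)^1 and σ is odd.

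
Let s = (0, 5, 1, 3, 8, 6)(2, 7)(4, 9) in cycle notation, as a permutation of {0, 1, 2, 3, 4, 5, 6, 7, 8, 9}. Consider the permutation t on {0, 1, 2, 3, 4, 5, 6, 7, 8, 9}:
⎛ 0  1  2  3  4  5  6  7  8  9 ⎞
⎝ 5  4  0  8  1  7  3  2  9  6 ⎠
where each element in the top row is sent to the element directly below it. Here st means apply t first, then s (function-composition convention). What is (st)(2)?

First apply t: t(2) = 0, then s(0) = 5. Thus (st)(2) = 5.

5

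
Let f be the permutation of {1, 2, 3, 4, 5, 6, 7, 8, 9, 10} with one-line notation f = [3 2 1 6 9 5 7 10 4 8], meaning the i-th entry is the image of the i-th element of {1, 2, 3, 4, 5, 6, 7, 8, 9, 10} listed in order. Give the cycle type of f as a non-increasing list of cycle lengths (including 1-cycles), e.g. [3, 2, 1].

[4, 2, 2, 1, 1]

The disjoint cycles are (1 3)(2)(4 6 5 9)(7)(8 10), with lengths 4, 2, 2, 1, 1 in non-increasing order.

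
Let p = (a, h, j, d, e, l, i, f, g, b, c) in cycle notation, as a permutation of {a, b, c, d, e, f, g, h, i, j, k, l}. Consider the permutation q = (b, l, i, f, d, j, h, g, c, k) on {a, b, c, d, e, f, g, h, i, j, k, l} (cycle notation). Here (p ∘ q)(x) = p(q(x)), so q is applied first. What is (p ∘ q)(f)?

First apply q: q(f) = d, then p(d) = e. Thus (p ∘ q)(f) = e.

e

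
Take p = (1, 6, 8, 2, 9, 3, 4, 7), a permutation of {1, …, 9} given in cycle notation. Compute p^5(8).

8 lies in the 8-cycle (1, 6, 8, 2, 9, 3, 4, 7).
Stepping 5 places around the cycle: 8 → 2 → 9 → 3 → 4 → 7.

7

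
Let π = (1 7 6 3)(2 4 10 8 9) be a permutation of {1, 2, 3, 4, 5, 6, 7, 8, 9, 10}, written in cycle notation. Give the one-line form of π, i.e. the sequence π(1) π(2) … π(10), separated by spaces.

Reading each image from the cycles: 1↦7, 2↦4, 3↦1, 4↦10, 5↦5, 6↦3, 7↦6, 8↦9, 9↦2, 10↦8.
So the one-line form is 7 4 1 10 5 3 6 9 2 8.

7 4 1 10 5 3 6 9 2 8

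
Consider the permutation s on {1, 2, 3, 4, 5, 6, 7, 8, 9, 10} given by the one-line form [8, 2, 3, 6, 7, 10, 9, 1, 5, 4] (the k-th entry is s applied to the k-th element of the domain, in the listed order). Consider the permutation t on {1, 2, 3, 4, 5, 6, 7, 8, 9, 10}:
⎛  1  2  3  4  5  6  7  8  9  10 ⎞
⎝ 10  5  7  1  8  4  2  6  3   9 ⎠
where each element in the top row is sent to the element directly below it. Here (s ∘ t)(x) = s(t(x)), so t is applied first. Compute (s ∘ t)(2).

t(2) = 5, then s(5) = 7; composing gives (s ∘ t)(2) = 7.

7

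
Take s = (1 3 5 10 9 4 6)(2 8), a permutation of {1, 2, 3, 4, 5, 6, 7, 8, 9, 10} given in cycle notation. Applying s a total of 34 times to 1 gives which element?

6

1 lies in the 7-cycle (1 3 5 10 9 4 6).
On a 7-cycle, s^7 is the identity, so s^34 = s^6 there (34 ≡ 6 mod 7).
Advancing 6 steps from 1: 1 → 3 → 5 → 10 → 9 → 4 → 6.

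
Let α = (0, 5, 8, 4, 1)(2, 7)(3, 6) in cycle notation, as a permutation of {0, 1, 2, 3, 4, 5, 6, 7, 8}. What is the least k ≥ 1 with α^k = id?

10

The cycle type of α is (5, 2, 2).
The order is lcm(5, 2, 2) = 10.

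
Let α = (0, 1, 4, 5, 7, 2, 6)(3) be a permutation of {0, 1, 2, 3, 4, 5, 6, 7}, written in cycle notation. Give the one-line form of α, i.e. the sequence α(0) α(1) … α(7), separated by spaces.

Each element maps to the next entry in its cycle (wrapping to the front): 0↦1, 1↦4, 2↦6, 3↦3, 4↦5, 5↦7, 6↦0, 7↦2.
So the one-line form is 1 4 6 3 5 7 0 2.

1 4 6 3 5 7 0 2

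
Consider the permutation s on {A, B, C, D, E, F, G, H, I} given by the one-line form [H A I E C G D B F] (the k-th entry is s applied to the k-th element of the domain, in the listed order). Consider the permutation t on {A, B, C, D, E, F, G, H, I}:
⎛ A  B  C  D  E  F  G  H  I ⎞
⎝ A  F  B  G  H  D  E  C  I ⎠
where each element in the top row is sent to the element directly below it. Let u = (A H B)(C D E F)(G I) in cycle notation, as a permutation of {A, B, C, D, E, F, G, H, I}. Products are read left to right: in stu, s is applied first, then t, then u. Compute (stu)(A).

(stu)(A) = u(t(s(A))). s(A) = H, then t(H) = C, then u(C) = D, so the result is D.

D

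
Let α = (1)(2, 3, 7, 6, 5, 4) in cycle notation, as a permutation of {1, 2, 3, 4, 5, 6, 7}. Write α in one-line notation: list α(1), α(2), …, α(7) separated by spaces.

Reading each image from the cycles: 1↦1, 2↦3, 3↦7, 4↦2, 5↦4, 6↦5, 7↦6.
Listing these in domain order gives 1 3 7 2 4 5 6.

1 3 7 2 4 5 6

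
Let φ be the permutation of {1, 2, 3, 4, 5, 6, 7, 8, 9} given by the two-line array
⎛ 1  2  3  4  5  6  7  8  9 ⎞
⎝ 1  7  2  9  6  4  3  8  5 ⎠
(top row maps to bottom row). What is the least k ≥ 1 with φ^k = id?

12

Decomposing into disjoint cycles gives cycle lengths 4, 3, 1, 1.
The order of φ is the least common multiple of its cycle lengths: lcm(4, 3) = 12.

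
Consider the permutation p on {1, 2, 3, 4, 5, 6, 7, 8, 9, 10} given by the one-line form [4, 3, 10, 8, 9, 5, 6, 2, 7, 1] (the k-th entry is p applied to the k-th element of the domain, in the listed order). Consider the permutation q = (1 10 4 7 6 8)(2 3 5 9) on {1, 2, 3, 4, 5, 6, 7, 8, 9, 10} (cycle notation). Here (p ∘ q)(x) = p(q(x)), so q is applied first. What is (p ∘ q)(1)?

1

(p ∘ q)(1) = p(q(1)). q(1) = 10, then p(10) = 1. So (p ∘ q)(1) = 1.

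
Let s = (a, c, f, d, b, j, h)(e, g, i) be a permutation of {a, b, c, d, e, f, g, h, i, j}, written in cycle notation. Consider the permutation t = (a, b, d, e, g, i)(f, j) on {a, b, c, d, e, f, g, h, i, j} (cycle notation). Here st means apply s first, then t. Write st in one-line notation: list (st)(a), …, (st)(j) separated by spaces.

c f j d i e a b g h

Chase each element through s then t: a → c → c; b → j → f; c → f → j; d → b → d; e → g → i; f → d → e; g → i → a; h → a → b; i → e → g; j → h → h.
Collecting the images, st = [c f j d i e a b g h].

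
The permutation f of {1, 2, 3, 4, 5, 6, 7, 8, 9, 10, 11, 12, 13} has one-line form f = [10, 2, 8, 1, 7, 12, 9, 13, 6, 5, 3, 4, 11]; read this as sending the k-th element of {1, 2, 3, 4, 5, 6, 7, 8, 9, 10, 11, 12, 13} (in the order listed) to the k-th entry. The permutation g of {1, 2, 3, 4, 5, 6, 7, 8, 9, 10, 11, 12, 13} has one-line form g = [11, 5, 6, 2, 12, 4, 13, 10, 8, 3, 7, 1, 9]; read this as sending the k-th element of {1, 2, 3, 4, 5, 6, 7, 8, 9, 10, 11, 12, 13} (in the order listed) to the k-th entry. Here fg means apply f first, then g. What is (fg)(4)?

11

(fg)(4) = g(f(4)). f(4) = 1, then g(1) = 11. So (fg)(4) = 11.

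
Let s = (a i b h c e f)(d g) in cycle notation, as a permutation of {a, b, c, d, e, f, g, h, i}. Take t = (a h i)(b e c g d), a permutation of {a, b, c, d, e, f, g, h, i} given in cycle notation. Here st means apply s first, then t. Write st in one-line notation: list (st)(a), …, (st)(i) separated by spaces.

(st)(x) = t(s(x)). Computing each image: t(s(a)) = t(i) = a, t(s(b)) = t(h) = i, t(s(c)) = t(e) = c, t(s(d)) = t(g) = d, t(s(e)) = t(f) = f, t(s(f)) = t(a) = h, t(s(g)) = t(d) = b, t(s(h)) = t(c) = g, t(s(i)) = t(b) = e.
Hence st = [a i c d f h b g e].

a i c d f h b g e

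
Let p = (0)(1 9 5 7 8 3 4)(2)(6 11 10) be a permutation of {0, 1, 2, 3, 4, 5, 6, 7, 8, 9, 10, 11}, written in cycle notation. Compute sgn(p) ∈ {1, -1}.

1

The cycle lengths are 7, 3, 1, 1.
A cycle is odd iff its length is even; p has 0 even-length cycles, so sgn(p) = (−1)^0 and p is even.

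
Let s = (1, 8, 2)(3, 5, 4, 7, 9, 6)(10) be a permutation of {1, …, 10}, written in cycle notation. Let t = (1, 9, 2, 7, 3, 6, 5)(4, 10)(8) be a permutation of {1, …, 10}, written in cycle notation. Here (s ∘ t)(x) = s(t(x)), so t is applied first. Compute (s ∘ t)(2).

(s ∘ t)(2) = s(t(2)). t(2) = 7, then s(7) = 9. So (s ∘ t)(2) = 9.

9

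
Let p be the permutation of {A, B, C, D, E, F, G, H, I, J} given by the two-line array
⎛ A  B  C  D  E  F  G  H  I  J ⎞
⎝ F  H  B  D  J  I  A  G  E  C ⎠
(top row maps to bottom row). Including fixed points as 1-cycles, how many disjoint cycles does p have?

The cycle decomposition is (A, F, I, E, J, C, B, H, G)(D), which has 2 cycles (counting 1-cycles).

2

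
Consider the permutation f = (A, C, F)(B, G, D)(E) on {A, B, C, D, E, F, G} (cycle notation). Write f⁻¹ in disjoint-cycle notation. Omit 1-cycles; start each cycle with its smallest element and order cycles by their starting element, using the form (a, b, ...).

The inverse reverses each cycle.
Reversing each cycle of f and rotating so the smallest element leads gives (A, F, C)(B, D, G).

(A, F, C)(B, D, G)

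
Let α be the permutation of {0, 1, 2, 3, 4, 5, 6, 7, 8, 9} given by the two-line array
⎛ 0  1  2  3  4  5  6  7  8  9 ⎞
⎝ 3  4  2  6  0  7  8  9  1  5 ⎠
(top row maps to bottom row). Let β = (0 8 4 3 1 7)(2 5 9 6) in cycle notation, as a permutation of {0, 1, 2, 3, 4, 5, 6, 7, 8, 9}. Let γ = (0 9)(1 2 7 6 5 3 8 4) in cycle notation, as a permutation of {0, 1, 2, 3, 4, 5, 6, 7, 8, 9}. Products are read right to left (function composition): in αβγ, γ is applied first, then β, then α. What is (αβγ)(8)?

6

Apply the permutations in order: γ(8) = 4, then β(4) = 3, then α(3) = 6. So (αβγ)(8) = 6.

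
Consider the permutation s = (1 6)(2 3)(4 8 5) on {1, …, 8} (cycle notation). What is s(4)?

8

Within (4 8 5), 4 ↦ 8.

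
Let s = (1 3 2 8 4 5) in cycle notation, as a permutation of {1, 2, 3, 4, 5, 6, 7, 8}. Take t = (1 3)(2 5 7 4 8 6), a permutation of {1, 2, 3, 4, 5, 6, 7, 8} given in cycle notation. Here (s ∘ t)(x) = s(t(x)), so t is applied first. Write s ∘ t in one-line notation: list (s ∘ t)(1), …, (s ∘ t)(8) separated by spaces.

Chase each element through t then s: 1 → 3 → 2; 2 → 5 → 1; 3 → 1 → 3; 4 → 8 → 4; 5 → 7 → 7; 6 → 2 → 8; 7 → 4 → 5; 8 → 6 → 6.
So s ∘ t in one-line form is 2 1 3 4 7 8 5 6.

2 1 3 4 7 8 5 6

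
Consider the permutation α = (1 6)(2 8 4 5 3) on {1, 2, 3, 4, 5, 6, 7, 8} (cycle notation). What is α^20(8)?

8

8 lies in the 5-cycle (2 8 4 5 3).
Since the cycle has length 5, α^20 acts on it the same as α^0 (20 mod 5 = 0).
So α^20(8) = 8.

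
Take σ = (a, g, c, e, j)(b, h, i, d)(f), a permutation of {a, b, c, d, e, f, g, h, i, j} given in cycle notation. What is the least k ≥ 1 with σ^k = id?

The cycle type of σ is (5, 4, 1).
The order of σ is the least common multiple of its cycle lengths: lcm(5, 4) = 20.

20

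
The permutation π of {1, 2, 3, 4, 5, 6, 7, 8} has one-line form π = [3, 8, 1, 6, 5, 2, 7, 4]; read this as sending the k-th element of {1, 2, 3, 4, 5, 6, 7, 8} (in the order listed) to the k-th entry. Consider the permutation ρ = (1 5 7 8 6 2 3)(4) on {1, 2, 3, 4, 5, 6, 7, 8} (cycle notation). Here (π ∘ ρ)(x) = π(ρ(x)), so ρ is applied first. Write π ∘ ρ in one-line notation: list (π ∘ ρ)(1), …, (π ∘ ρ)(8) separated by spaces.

5 1 3 6 7 8 4 2

(π ∘ ρ)(x) = π(ρ(x)). Computing each image: π(ρ(1)) = π(5) = 5, π(ρ(2)) = π(3) = 1, π(ρ(3)) = π(1) = 3, π(ρ(4)) = π(4) = 6, π(ρ(5)) = π(7) = 7, π(ρ(6)) = π(2) = 8, π(ρ(7)) = π(8) = 4, π(ρ(8)) = π(6) = 2.
Hence π ∘ ρ = [5 1 3 6 7 8 4 2].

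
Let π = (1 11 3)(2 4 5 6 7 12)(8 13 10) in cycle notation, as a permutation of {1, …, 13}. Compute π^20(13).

8

13 lies in the 3-cycle (8 13 10).
Powers repeat with period 3 on this cycle, and 20 mod 3 = 2, so π^20(13) = π^2(13).
Advancing 2 steps from 13: 13 → 10 → 8.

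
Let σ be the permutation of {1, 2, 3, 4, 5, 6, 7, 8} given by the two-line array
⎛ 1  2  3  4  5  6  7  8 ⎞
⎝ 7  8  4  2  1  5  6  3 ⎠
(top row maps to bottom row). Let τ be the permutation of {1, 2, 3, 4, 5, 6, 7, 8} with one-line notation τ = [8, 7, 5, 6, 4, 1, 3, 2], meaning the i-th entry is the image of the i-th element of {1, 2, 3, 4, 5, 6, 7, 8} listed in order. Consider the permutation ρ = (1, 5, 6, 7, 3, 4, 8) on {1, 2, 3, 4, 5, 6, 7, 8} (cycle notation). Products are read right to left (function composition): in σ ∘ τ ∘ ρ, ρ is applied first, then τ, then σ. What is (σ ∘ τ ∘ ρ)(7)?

1

(σ ∘ τ ∘ ρ)(7) = σ(τ(ρ(7))). ρ(7) = 3, then τ(3) = 5, then σ(5) = 1, so the result is 1.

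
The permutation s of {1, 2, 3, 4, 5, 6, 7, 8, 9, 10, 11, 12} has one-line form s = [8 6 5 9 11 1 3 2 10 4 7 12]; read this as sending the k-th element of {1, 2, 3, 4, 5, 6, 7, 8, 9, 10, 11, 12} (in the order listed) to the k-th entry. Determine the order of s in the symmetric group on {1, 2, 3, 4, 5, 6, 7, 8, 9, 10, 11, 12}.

12

Writing s as disjoint cycles, the cycle lengths are 4, 4, 3, 1.
The order of s is the least common multiple of its cycle lengths: lcm(4, 4, 3) = 12.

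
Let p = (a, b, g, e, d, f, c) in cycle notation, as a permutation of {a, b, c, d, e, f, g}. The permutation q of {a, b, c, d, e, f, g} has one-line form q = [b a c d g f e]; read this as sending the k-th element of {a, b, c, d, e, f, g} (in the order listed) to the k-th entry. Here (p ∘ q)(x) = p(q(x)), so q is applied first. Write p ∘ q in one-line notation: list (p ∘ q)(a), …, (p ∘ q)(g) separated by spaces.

g b a f e c d

Chase each element through q then p: a → b → g; b → a → b; c → c → a; d → d → f; e → g → e; f → f → c; g → e → d.
So p ∘ q in one-line form is g b a f e c d.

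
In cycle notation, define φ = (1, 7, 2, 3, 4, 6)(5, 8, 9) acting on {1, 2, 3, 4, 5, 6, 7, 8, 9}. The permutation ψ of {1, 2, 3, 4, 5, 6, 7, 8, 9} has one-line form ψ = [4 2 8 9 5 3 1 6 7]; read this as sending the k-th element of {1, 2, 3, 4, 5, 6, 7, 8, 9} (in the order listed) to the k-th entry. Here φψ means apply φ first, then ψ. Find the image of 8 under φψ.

7

φ(8) = 9, then ψ(9) = 7; composing gives (φψ)(8) = 7.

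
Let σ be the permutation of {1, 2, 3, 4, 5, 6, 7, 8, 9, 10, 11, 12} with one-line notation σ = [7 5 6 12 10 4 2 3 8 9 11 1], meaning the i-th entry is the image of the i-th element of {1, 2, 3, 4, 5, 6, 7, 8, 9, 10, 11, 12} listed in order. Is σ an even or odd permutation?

In disjoint-cycle form the cycle lengths are 11, 1.
A cycle of length ℓ contributes ℓ−1 transpositions, so σ is a product of 10 transpositions — even.

even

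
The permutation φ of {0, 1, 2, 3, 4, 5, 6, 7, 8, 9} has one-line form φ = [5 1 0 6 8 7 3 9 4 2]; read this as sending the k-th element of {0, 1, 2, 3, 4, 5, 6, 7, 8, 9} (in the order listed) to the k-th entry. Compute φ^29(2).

Tracing 2 → 0 → … returns to 2 after 5 steps, so 2 lies in a 5-cycle (0, 5, 7, 9, 2).
On a 5-cycle, φ^5 is the identity, so φ^29 = φ^4 there (29 ≡ 4 mod 5).
Advancing 4 steps from 2: 2 → 0 → 5 → 7 → 9.

9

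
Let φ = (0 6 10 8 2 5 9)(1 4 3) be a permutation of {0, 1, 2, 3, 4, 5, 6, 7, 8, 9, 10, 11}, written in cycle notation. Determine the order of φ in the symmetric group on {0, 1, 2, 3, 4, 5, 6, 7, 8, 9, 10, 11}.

The cycle type of φ is (7, 3, 1, 1).
The order of φ is the least common multiple of its cycle lengths: lcm(7, 3) = 21.

21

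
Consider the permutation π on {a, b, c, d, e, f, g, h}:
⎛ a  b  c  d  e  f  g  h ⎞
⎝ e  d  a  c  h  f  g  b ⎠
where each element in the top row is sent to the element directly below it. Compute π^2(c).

e

Tracing c → a → … returns to c after 6 steps, so c lies in a 6-cycle (a e h b d c).
Stepping 2 places around the cycle: c → a → e.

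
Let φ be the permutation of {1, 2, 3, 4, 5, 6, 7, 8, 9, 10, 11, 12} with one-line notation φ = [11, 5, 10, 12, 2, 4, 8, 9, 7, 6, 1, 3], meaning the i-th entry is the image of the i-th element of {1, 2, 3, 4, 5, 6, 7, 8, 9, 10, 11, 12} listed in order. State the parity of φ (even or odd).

even

In disjoint-cycle form the cycle lengths are 5, 3, 2, 2.
A cycle is odd iff its length is even; φ has 2 even-length cycles, so sgn(φ) = (−1)^2 and φ is even.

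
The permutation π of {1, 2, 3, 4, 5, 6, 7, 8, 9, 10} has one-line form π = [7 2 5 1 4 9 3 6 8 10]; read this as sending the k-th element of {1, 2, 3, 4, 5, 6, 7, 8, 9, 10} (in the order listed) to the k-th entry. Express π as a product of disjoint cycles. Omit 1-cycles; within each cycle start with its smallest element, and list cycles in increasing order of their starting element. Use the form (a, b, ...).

(1, 7, 3, 5, 4)(6, 9, 8)

Iterating π from 1 gives 1 → 7 → 3 → 5 → 4 → 1; that is the 5-cycle (1, 7, 3, 5, 4).
Repeating from the next unused element and collecting all non-trivial cycles gives (1, 7, 3, 5, 4)(6, 9, 8).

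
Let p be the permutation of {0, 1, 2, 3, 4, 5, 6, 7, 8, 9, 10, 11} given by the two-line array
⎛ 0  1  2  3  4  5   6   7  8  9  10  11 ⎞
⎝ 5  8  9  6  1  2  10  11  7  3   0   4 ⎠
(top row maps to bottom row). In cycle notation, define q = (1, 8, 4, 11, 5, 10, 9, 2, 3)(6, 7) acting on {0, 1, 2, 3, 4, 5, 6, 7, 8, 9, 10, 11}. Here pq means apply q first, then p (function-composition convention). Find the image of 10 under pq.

q(10) = 9, then p(9) = 3; composing gives (pq)(10) = 3.

3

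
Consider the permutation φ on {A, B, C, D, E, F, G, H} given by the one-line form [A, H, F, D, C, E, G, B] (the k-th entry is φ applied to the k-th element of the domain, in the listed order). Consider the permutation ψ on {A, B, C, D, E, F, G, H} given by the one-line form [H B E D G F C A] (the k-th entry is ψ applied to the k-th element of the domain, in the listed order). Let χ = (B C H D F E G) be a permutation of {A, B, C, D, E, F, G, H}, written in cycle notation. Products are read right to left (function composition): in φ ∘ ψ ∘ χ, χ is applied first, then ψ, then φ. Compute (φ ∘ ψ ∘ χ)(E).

F

Apply the permutations in order: χ(E) = G, then ψ(G) = C, then φ(C) = F. So (φ ∘ ψ ∘ χ)(E) = F.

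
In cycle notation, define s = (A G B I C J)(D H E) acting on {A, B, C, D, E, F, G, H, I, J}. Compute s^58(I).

G

I lies in the 6-cycle (A G B I C J).
Since the cycle has length 6, s^58 acts on it the same as s^4 (58 mod 6 = 4).
Stepping 4 places around the cycle: I → C → J → A → G.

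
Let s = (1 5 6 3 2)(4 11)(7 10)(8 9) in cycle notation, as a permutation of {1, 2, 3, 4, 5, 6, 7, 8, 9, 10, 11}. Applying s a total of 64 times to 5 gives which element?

5 lies in the 5-cycle (1 5 6 3 2).
On a 5-cycle, s^5 is the identity, so s^64 = s^4 there (64 ≡ 4 mod 5).
Advancing 4 steps from 5: 5 → 6 → 3 → 2 → 1.

1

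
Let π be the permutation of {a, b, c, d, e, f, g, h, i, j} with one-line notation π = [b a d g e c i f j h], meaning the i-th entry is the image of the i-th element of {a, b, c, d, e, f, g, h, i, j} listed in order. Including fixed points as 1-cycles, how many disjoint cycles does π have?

The cycle decomposition is (a, b)(c, d, g, i, j, h, f)(e), which has 3 cycles (counting 1-cycles).

3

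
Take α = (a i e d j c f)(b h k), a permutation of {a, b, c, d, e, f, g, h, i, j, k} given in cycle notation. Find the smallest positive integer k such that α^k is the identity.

The disjoint cycles have lengths 7, 3, 1.
The order is lcm(7, 3) = 21.

21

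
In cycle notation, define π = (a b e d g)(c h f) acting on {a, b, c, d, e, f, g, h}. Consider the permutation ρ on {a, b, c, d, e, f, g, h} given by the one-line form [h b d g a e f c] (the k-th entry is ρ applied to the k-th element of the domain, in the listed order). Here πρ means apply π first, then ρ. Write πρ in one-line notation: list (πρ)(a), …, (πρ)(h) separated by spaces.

(πρ)(x) = ρ(π(x)). Computing each image: ρ(π(a)) = ρ(b) = b, ρ(π(b)) = ρ(e) = a, ρ(π(c)) = ρ(h) = c, ρ(π(d)) = ρ(g) = f, ρ(π(e)) = ρ(d) = g, ρ(π(f)) = ρ(c) = d, ρ(π(g)) = ρ(a) = h, ρ(π(h)) = ρ(f) = e.
Hence πρ = [b a c f g d h e].

b a c f g d h e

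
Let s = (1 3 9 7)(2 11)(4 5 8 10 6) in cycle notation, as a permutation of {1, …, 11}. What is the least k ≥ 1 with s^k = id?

20

The disjoint cycles have lengths 5, 4, 2.
The order is lcm(5, 4, 2) = 20.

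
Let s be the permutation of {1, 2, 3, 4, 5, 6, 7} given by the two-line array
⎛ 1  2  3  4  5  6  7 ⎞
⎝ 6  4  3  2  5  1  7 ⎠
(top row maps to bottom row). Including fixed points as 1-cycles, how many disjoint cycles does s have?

5

The cycle decomposition is (1 6)(2 4)(3)(5)(7), which has 5 cycles (counting 1-cycles).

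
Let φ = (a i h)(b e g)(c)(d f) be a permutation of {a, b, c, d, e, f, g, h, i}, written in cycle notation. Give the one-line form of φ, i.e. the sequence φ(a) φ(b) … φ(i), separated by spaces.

Reading each image from the cycles: a↦i, b↦e, c↦c, d↦f, e↦g, f↦d, g↦b, h↦a, i↦h.
Listing these in domain order gives i e c f g d b a h.

i e c f g d b a h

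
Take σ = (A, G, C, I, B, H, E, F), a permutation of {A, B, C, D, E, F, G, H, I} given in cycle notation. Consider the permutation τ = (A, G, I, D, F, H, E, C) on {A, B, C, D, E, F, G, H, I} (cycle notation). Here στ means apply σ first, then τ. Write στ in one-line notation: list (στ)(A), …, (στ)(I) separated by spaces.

I E D F H G A C B

(στ)(x) = τ(σ(x)). Computing each image: τ(σ(A)) = τ(G) = I, τ(σ(B)) = τ(H) = E, τ(σ(C)) = τ(I) = D, τ(σ(D)) = τ(D) = F, τ(σ(E)) = τ(F) = H, τ(σ(F)) = τ(A) = G, τ(σ(G)) = τ(C) = A, τ(σ(H)) = τ(E) = C, τ(σ(I)) = τ(B) = B.
Hence στ = [I E D F H G A C B].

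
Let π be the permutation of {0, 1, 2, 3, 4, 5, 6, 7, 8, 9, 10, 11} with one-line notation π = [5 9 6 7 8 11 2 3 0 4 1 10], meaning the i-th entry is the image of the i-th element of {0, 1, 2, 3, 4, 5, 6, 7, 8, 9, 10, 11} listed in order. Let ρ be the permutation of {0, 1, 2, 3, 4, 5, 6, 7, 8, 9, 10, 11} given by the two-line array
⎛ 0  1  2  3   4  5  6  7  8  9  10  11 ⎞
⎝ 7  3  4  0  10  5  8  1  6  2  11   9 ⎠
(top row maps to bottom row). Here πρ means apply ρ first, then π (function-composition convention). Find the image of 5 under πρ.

First apply ρ: ρ(5) = 5, then π(5) = 11. Thus (πρ)(5) = 11.

11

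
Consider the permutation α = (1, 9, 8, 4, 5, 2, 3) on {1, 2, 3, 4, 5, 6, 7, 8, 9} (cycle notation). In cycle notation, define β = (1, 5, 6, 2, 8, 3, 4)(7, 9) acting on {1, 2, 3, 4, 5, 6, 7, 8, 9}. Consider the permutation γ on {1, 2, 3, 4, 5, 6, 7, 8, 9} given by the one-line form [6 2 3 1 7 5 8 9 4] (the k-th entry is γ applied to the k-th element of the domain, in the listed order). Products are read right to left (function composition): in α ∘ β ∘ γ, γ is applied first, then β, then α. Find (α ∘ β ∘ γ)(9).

(α ∘ β ∘ γ)(9) = α(β(γ(9))). γ(9) = 4, then β(4) = 1, then α(1) = 9, so the result is 9.

9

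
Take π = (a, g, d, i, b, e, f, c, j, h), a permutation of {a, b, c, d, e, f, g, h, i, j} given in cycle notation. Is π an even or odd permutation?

The cycle lengths are 10.
A cycle is odd iff its length is even; π has 1 even-length cycle, so sgn(π) = (−1)^1 and π is odd.

odd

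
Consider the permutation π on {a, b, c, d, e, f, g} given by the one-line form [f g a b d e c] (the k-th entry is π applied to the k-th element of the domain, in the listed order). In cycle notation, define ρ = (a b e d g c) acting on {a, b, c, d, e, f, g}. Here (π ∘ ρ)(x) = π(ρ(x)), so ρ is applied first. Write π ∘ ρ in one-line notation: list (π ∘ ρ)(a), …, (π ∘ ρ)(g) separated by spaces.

g d f c b e a

For each element, apply ρ then π: a → b → g; b → e → d; c → a → f; d → g → c; e → d → b; f → f → e; g → c → a.
So π ∘ ρ in one-line form is g d f c b e a.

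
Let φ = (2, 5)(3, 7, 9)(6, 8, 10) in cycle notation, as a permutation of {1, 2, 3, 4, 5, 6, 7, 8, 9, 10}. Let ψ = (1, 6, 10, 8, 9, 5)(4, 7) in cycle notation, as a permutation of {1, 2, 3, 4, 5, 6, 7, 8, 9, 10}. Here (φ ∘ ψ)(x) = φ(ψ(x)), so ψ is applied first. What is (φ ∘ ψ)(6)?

ψ(6) = 10, then φ(10) = 6; composing gives (φ ∘ ψ)(6) = 6.

6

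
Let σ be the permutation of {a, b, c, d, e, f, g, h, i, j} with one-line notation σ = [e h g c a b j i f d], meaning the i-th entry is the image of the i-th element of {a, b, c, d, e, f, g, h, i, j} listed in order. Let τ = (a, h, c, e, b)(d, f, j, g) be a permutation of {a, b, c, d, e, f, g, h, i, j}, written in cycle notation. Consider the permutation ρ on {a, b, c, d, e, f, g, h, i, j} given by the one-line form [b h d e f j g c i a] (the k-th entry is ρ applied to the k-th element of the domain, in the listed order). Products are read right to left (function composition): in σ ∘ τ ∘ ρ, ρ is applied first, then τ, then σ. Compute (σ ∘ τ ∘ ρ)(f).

(σ ∘ τ ∘ ρ)(f) = σ(τ(ρ(f))). ρ(f) = j, then τ(j) = g, then σ(g) = j, so the result is j.

j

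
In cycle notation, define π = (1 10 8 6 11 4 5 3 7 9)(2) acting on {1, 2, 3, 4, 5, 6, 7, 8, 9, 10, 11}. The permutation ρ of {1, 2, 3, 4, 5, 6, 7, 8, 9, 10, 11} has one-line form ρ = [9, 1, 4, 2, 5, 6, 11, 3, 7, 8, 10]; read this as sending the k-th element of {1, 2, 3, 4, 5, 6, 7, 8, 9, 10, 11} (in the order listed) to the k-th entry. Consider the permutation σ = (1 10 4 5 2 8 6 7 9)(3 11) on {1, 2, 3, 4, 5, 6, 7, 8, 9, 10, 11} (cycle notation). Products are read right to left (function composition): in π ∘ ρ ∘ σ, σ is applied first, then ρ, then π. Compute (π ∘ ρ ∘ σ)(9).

1

Chase 9: σ(9) = 1; ρ(1) = 9; π(9) = 1. Hence (π ∘ ρ ∘ σ)(9) = 1.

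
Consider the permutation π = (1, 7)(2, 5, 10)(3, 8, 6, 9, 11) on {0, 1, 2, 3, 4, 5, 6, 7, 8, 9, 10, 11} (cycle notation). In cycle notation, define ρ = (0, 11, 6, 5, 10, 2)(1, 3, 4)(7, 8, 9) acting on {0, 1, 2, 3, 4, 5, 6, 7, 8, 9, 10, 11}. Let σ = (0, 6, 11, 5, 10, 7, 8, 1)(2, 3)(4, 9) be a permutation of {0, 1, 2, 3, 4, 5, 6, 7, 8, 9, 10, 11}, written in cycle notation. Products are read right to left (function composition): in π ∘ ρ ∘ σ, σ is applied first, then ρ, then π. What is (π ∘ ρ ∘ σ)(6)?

9

Apply the permutations in order: σ(6) = 11, then ρ(11) = 6, then π(6) = 9. So (π ∘ ρ ∘ σ)(6) = 9.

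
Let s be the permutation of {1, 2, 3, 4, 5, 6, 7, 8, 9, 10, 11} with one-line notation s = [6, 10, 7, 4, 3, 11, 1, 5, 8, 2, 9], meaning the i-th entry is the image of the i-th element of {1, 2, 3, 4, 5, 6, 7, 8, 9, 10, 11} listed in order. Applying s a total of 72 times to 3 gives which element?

3

Tracing 3 → 7 → … returns to 3 after 8 steps, so 3 lies in an 8-cycle (1, 6, 11, 9, 8, 5, 3, 7).
On an 8-cycle, s^8 is the identity, so s^72 = s^0 there (72 ≡ 0 mod 8).
So s^72(3) = 3.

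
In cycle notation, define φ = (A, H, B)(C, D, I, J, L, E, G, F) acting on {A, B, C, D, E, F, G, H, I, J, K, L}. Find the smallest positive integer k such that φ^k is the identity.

The cycle type of φ is (8, 3, 1).
The order is lcm(8, 3) = 24.

24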